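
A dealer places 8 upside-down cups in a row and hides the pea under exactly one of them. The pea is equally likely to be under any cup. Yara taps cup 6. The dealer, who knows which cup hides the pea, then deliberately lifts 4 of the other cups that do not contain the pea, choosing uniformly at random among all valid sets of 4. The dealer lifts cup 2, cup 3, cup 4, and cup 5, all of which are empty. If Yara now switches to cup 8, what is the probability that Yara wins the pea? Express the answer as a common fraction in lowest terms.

7/24

Apply Bayes' rule, conditioning on where the pea actually is.
If it is under any of cups 1, 7, and 8 (prior 1/8 each): the dealer has 15 equally likely choices, so probability 1/15; weight (1/8)·(1/15) = 1/120 each.
If it is under any of cups 2, 3, 4, and 5 (prior 1/8 each): that cup was opened and seen not to hold the prize — ruled out; weight (1/8)·0 = 0 each.
If it is under cup 6 (prior 1/8): the dealer has 35 equally likely choices, so probability 1/35; weight (1/8)·(1/35) = 1/280.
The weights sum to 1/35.
So P(the pea under cup 8 | the dealer opened cup 2, cup 3, cup 4, and cup 5) = (1/120) / (1/35) = 7/24.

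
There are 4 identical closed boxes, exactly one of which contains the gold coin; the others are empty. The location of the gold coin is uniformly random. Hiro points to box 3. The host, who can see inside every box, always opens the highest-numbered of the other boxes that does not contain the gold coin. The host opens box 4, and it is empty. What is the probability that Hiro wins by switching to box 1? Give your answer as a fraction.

Apply Bayes' rule, conditioning on where the gold coin actually is.
If it is in any of boxes 1, 2, and 3 (prior 1/4 each): box 4 is the highest-numbered option available, probability 1; weight (1/4)·1 = 1/4 each.
If it is in box 4 (prior 1/4): the host opened box 4, so this case is ruled out; weight (1/4)·0 = 0.
The weights sum to 3/4.
So P(the gold coin in box 1 | the host opened box 4) = (1/4) / (3/4) = 1/3.

1/3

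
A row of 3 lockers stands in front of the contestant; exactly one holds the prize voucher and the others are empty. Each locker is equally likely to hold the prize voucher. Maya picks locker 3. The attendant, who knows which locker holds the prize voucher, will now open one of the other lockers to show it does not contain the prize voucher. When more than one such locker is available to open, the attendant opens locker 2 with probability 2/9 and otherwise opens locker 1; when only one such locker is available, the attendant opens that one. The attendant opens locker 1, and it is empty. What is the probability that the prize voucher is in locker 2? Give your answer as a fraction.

Apply Bayes' rule, conditioning on where the prize voucher actually is.
If it is in locker 1 (prior 1/3): the attendant opened locker 1, so this case is ruled out; weight (1/3)·0 = 0.
If it is in locker 2 (prior 1/3): only locker 1 is available, probability 1; weight (1/3)·1 = 1/3.
If it is in locker 3 (prior 1/3): locker 2 is available but not opened, probability 7/9; weight (1/3)·(7/9) = 7/27.
The weights sum to 16/27.
So P(the prize voucher in locker 2 | the attendant opened locker 1) = (1/3) / (16/27) = 9/16.

9/16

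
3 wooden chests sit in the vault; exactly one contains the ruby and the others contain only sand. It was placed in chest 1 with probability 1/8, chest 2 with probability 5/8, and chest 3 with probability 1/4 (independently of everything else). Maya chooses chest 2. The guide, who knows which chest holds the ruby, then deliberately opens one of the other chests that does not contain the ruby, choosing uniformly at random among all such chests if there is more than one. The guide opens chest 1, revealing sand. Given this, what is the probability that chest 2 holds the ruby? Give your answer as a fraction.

Consider each possible location of the ruby in turn.
If it is in chest 1 (prior 1/8): the guide opened chest 1, so this case is ruled out; weight (1/8)·0 = 0.
If it is in chest 2 (prior 5/8): the guide has 2 equally likely choices, so probability 1/2; weight (5/8)·(1/2) = 5/16.
If it is in chest 3 (prior 1/4): the guide has no choice, probability 1; weight (1/4)·1 = 1/4.
The weights sum to 9/16.
So P(the ruby in chest 2 | the guide opened chest 1) = (5/16) / (9/16) = 5/9.

5/9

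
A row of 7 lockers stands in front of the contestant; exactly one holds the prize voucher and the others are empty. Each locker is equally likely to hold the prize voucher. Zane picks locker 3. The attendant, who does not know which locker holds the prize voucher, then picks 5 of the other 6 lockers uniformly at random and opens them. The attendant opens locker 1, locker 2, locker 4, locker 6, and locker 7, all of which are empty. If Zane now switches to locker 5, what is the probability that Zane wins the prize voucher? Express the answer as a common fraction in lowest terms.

Apply Bayes' rule, conditioning on where the prize voucher actually is.
If it is in any of lockers 1, 2, 4, 6, and 7 (prior 1/7 each): that locker was opened and seen not to hold the prize — ruled out; weight (1/7)·0 = 0 each.
If it is in either of lockers 3 and 5 (prior 1/7 each): the attendant picks exactly this set with probability 1/6 regardless, and none is the prize; weight (1/7)·(1/6) = 1/42 each.
The weights sum to 1/21.
So P(the prize voucher in locker 5 | the attendant opened locker 1, locker 2, locker 4, locker 6, and locker 7) = (1/42) / (1/21) = 1/2.

1/2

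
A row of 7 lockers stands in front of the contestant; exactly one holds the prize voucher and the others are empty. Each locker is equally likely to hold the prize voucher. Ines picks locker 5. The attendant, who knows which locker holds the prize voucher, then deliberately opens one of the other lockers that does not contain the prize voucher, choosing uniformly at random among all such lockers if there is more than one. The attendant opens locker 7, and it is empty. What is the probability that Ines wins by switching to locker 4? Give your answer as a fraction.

Apply Bayes' rule, conditioning on where the prize voucher actually is.
If it is in any of lockers 1, 2, 3, 4, and 6 (prior 1/7 each): the attendant has 5 equally likely choices, so probability 1/5; weight (1/7)·(1/5) = 1/35 each.
If it is in locker 5 (prior 1/7): the attendant has 6 equally likely choices, so probability 1/6; weight (1/7)·(1/6) = 1/42.
If it is in locker 7 (prior 1/7): the attendant opened locker 7, so this case is ruled out; weight (1/7)·0 = 0.
The weights sum to 1/6.
So P(the prize voucher in locker 4 | the attendant opened locker 7) = (1/35) / (1/6) = 6/35.

6/35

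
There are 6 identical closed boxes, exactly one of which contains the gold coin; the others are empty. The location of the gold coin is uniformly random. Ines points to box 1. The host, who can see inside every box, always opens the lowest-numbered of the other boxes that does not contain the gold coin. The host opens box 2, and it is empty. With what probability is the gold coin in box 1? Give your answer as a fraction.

Condition on the true location of the gold coin.
If it is in any of boxes 1, 3, 4, 5, and 6 (prior 1/6 each): box 2 is the lowest-numbered option available, probability 1; weight (1/6)·1 = 1/6 each.
If it is in box 2 (prior 1/6): the host opened box 2, so this case is ruled out; weight (1/6)·0 = 0.
The weights sum to 5/6.
So P(the gold coin in box 1 | the host opened box 2) = (1/6) / (5/6) = 1/5.

1/5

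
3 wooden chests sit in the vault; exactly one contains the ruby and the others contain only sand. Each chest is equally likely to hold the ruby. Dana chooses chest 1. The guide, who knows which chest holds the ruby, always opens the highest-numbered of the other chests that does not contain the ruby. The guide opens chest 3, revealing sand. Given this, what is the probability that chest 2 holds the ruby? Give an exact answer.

1/2

Apply Bayes' rule, conditioning on where the ruby actually is.
If it is in either of chests 1 and 2 (prior 1/3 each): chest 3 is the highest-numbered option available, probability 1; weight (1/3)·1 = 1/3 each.
If it is in chest 3 (prior 1/3): the guide opened chest 3, so this case is ruled out; weight (1/3)·0 = 0.
The weights sum to 2/3.
So P(the ruby in chest 2 | the guide opened chest 3) = (1/3) / (2/3) = 1/2.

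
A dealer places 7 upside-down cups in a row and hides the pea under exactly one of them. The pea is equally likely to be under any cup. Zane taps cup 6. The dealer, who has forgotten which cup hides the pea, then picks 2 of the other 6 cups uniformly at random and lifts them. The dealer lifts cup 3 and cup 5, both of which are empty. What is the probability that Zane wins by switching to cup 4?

1/5

Apply Bayes' rule, conditioning on where the pea actually is.
If it is under any of cups 1, 2, 4, 6, and 7 (prior 1/7 each): the dealer picks exactly this set with probability 1/15 regardless, and none is the prize; weight (1/7)·(1/15) = 1/105 each.
If it is under either of cups 3 and 5 (prior 1/7 each): that cup was opened and seen not to hold the prize — ruled out; weight (1/7)·0 = 0 each.
The weights sum to 1/21.
So P(the pea under cup 4 | the dealer opened cup 3 and cup 5) = (1/105) / (1/21) = 1/5.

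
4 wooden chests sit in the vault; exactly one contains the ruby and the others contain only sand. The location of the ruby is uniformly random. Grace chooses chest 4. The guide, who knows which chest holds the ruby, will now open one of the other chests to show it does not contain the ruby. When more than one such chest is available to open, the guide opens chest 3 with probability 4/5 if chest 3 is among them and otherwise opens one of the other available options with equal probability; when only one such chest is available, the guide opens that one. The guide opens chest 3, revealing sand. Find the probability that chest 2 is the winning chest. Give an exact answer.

1/3

Condition on the true location of the ruby.
If it is in any of chests 1, 2, and 4 (prior 1/4 each): chest 3 is available, opened with probability 4/5; weight (1/4)·(4/5) = 1/5 each.
If it is in chest 3 (prior 1/4): the guide opened chest 3, so this case is ruled out; weight (1/4)·0 = 0.
The weights sum to 3/5.
So P(the ruby in chest 2 | the guide opened chest 3) = (1/5) / (3/5) = 1/3.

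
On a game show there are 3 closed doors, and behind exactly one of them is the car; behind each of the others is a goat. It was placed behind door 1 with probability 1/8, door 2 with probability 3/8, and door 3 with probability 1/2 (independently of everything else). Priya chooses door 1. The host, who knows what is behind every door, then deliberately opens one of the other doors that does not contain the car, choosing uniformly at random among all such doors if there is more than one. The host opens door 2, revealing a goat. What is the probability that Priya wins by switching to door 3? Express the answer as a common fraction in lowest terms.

8/9

Apply Bayes' rule, conditioning on where the car actually is.
If it is behind door 1 (prior 1/8): the host has 2 equally likely choices, so probability 1/2; weight (1/8)·(1/2) = 1/16.
If it is behind door 2 (prior 3/8): the host opened door 2, so this case is ruled out; weight (3/8)·0 = 0.
If it is behind door 3 (prior 1/2): the host has no choice, probability 1; weight (1/2)·1 = 1/2.
The weights sum to 9/16.
So P(the car behind door 3 | the host opened door 2) = (1/2) / (9/16) = 8/9.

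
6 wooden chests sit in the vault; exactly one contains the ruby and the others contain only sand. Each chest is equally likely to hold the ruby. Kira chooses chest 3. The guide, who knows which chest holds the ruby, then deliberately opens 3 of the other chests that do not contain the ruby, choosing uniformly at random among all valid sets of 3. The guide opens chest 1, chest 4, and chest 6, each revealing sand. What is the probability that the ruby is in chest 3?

1/6

Condition on the true location of the ruby.
If it is in any of chests 1, 4, and 6 (prior 1/6 each): that chest was opened and seen not to hold the prize — ruled out; weight (1/6)·0 = 0 each.
If it is in either of chests 2 and 5 (prior 1/6 each): the guide has 4 equally likely choices, so probability 1/4; weight (1/6)·(1/4) = 1/24 each.
If it is in chest 3 (prior 1/6): the guide has 10 equally likely choices, so probability 1/10; weight (1/6)·(1/10) = 1/60.
The weights sum to 1/10.
So P(the ruby in chest 3 | the guide opened chest 1, chest 4, and chest 6) = (1/60) / (1/10) = 1/6.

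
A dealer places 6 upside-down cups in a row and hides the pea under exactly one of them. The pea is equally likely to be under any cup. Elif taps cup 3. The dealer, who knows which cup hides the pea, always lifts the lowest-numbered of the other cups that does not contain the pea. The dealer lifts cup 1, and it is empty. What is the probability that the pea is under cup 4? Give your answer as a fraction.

1/5

Condition on the true location of the pea.
If it is under cup 1 (prior 1/6): the dealer opened cup 1, so this case is ruled out; weight (1/6)·0 = 0.
If it is under any of cups 2, 3, 4, 5, and 6 (prior 1/6 each): cup 1 is the lowest-numbered option available, probability 1; weight (1/6)·1 = 1/6 each.
The weights sum to 5/6.
So P(the pea under cup 4 | the dealer opened cup 1) = (1/6) / (5/6) = 1/5.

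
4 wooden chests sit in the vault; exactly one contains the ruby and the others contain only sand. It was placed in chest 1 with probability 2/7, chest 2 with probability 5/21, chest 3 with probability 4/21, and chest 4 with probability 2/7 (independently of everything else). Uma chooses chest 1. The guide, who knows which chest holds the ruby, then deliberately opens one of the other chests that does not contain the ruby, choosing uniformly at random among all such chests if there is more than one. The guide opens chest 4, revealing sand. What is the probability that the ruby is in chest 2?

5/13

Consider each possible location of the ruby in turn.
If it is in chest 1 (prior 2/7): the guide has 3 equally likely choices, so probability 1/3; weight (2/7)·(1/3) = 2/21.
If it is in chest 2 (prior 5/21): the guide has 2 equally likely choices, so probability 1/2; weight (5/21)·(1/2) = 5/42.
If it is in chest 3 (prior 4/21): the guide has 2 equally likely choices, so probability 1/2; weight (4/21)·(1/2) = 2/21.
If it is in chest 4 (prior 2/7): the guide opened chest 4, so this case is ruled out; weight (2/7)·0 = 0.
The weights sum to 13/42.
So P(the ruby in chest 2 | the guide opened chest 4) = (5/42) / (13/42) = 5/13.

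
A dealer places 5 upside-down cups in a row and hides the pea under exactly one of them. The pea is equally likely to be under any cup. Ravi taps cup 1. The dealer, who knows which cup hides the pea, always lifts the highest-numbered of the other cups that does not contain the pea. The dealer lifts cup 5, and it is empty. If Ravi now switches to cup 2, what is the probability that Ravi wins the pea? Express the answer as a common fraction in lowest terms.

1/4

Condition on the true location of the pea.
If it is under any of cups 1, 2, 3, and 4 (prior 1/5 each): cup 5 is the highest-numbered option available, probability 1; weight (1/5)·1 = 1/5 each.
If it is under cup 5 (prior 1/5): the dealer opened cup 5, so this case is ruled out; weight (1/5)·0 = 0.
The weights sum to 4/5.
So P(the pea under cup 2 | the dealer opened cup 5) = (1/5) / (4/5) = 1/4.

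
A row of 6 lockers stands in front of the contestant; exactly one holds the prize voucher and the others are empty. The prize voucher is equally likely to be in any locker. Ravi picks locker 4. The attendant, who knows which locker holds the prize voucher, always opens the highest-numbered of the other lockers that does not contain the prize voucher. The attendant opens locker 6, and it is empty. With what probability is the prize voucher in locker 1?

Consider each possible location of the prize voucher in turn.
If it is in any of lockers 1, 2, 3, 4, and 5 (prior 1/6 each): locker 6 is the highest-numbered option available, probability 1; weight (1/6)·1 = 1/6 each.
If it is in locker 6 (prior 1/6): the attendant opened locker 6, so this case is ruled out; weight (1/6)·0 = 0.
The weights sum to 5/6.
So P(the prize voucher in locker 1 | the attendant opened locker 6) = (1/6) / (5/6) = 1/5.

1/5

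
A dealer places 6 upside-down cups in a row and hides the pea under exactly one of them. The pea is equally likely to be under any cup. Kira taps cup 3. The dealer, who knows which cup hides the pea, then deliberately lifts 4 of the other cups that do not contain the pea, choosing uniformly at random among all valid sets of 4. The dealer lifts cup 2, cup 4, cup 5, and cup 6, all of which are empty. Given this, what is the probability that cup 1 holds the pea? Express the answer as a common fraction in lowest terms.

Condition on the true location of the pea.
If it is under cup 1 (prior 1/6): the dealer has no choice, probability 1; weight (1/6)·1 = 1/6.
If it is under any of cups 2, 4, 5, and 6 (prior 1/6 each): that cup was opened and seen not to hold the prize — ruled out; weight (1/6)·0 = 0 each.
If it is under cup 3 (prior 1/6): the dealer has 5 equally likely choices, so probability 1/5; weight (1/6)·(1/5) = 1/30.
The weights sum to 1/5.
So P(the pea under cup 1 | the dealer opened cup 2, cup 4, cup 5, and cup 6) = (1/6) / (1/5) = 5/6.

5/6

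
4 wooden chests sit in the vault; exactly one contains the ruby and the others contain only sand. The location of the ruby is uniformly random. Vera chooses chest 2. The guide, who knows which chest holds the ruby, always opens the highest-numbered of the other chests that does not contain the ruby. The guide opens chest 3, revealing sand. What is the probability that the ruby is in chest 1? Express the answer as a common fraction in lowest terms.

0

Apply Bayes' rule, conditioning on where the ruby actually is.
If it is in either of chests 1 and 2 (prior 1/4 each): the guide would have opened chest 4 instead, probability 0; weight (1/4)·0 = 0 each.
If it is in chest 3 (prior 1/4): the guide opened chest 3, so this case is ruled out; weight (1/4)·0 = 0.
If it is in chest 4 (prior 1/4): chest 3 is the highest-numbered option available, probability 1; weight (1/4)·1 = 1/4.
The weights sum to 1/4.
So P(the ruby in chest 1 | the guide opened chest 3) = 0 / (1/4) = 0.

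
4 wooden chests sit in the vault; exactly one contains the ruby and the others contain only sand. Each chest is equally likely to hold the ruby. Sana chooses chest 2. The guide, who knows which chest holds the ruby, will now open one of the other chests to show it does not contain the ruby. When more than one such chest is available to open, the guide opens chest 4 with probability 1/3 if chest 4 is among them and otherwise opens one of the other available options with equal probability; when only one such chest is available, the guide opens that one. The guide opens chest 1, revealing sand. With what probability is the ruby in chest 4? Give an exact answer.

Condition on the true location of the ruby.
If it is in chest 1 (prior 1/4): the guide opened chest 1, so this case is ruled out; weight (1/4)·0 = 0.
If it is in chest 2 (prior 1/4): chest 4 is available but not opened; chest 1 gets probability (1 − 1/3)/2 = 1/3; weight (1/4)·(1/3) = 1/12.
If it is in chest 3 (prior 1/4): chest 4 is available but not opened, probability 2/3; weight (1/4)·(2/3) = 1/6.
If it is in chest 4 (prior 1/4): chest 4 holds the prize so is unavailable; the guide chooses uniformly among the 2 others, probability 1/2; weight (1/4)·(1/2) = 1/8.
The weights sum to 3/8.
So P(the ruby in chest 4 | the guide opened chest 1) = (1/8) / (3/8) = 1/3.

1/3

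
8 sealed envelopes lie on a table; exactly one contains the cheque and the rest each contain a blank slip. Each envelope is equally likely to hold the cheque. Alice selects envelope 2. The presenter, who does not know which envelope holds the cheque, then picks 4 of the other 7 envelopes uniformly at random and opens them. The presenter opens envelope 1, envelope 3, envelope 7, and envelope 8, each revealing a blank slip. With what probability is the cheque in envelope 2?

1/4

Condition on the true location of the cheque.
If it is in any of envelopes 1, 3, 7, and 8 (prior 1/8 each): that envelope was opened and seen not to hold the prize — ruled out; weight (1/8)·0 = 0 each.
If it is in any of envelopes 2, 4, 5, and 6 (prior 1/8 each): the presenter picks exactly this set with probability 1/35 regardless, and none is the prize; weight (1/8)·(1/35) = 1/280 each.
The weights sum to 1/70.
So P(the cheque in envelope 2 | the presenter opened envelope 1, envelope 3, envelope 7, and envelope 8) = (1/280) / (1/70) = 1/4.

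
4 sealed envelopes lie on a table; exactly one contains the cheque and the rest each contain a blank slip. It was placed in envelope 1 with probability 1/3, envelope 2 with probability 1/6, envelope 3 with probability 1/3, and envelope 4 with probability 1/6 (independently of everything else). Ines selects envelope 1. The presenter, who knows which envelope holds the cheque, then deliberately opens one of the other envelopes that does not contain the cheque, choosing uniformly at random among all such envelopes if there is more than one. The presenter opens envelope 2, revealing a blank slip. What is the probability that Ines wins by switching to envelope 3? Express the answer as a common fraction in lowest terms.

6/13

Condition on the true location of the cheque.
If it is in envelope 1 (prior 1/3): the presenter has 3 equally likely choices, so probability 1/3; weight (1/3)·(1/3) = 1/9.
If it is in envelope 2 (prior 1/6): the presenter opened envelope 2, so this case is ruled out; weight (1/6)·0 = 0.
If it is in envelope 3 (prior 1/3): the presenter has 2 equally likely choices, so probability 1/2; weight (1/3)·(1/2) = 1/6.
If it is in envelope 4 (prior 1/6): the presenter has 2 equally likely choices, so probability 1/2; weight (1/6)·(1/2) = 1/12.
The weights sum to 13/36.
So P(the cheque in envelope 3 | the presenter opened envelope 2) = (1/6) / (13/36) = 6/13.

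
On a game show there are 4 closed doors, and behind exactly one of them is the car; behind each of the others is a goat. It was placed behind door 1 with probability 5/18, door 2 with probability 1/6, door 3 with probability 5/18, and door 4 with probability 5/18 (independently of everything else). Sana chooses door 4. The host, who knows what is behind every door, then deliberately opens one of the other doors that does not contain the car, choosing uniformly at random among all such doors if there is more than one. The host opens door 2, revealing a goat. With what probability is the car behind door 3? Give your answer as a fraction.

Condition on the true location of the car.
If it is behind either of doors 1 and 3 (prior 5/18 each): the host has 2 equally likely choices, so probability 1/2; weight (5/18)·(1/2) = 5/36 each.
If it is behind door 2 (prior 1/6): the host opened door 2, so this case is ruled out; weight (1/6)·0 = 0.
If it is behind door 4 (prior 5/18): the host has 3 equally likely choices, so probability 1/3; weight (5/18)·(1/3) = 5/54.
The weights sum to 10/27.
So P(the car behind door 3 | the host opened door 2) = (5/36) / (10/27) = 3/8.

3/8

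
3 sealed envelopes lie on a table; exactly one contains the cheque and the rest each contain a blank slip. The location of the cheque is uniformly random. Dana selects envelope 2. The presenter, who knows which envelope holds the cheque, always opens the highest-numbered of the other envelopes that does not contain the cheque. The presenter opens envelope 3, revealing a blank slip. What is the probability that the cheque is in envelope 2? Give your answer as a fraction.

Consider each possible location of the cheque in turn.
If it is in either of envelopes 1 and 2 (prior 1/3 each): envelope 3 is the highest-numbered option available, probability 1; weight (1/3)·1 = 1/3 each.
If it is in envelope 3 (prior 1/3): the presenter opened envelope 3, so this case is ruled out; weight (1/3)·0 = 0.
The weights sum to 2/3.
So P(the cheque in envelope 2 | the presenter opened envelope 3) = (1/3) / (2/3) = 1/2.

1/2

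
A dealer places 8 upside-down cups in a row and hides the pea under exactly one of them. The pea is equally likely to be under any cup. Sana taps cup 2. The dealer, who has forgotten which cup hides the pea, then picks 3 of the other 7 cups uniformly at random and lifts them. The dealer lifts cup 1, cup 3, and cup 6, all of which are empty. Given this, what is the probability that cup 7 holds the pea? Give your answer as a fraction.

1/5

Because the dealer chose which cups to lift without knowing where the pea is, the choice is independent of the prize location. Learning that none of the 3 opened cups holds the pea simply rules out those 3 locations and leaves the remaining 5 cups still equally likely by symmetry.
So P(the pea under cup 7) = 1/5.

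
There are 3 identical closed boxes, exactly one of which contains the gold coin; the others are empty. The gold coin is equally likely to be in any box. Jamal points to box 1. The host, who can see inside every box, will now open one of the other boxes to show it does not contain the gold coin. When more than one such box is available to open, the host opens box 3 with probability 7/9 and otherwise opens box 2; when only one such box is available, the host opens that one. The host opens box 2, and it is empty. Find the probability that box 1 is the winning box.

2/11

Apply Bayes' rule, conditioning on where the gold coin actually is.
If it is in box 1 (prior 1/3): box 3 is available but not opened, probability 2/9; weight (1/3)·(2/9) = 2/27.
If it is in box 2 (prior 1/3): the host opened box 2, so this case is ruled out; weight (1/3)·0 = 0.
If it is in box 3 (prior 1/3): only box 2 is available, probability 1; weight (1/3)·1 = 1/3.
The weights sum to 11/27.
So P(the gold coin in box 1 | the host opened box 2) = (2/27) / (11/27) = 2/11.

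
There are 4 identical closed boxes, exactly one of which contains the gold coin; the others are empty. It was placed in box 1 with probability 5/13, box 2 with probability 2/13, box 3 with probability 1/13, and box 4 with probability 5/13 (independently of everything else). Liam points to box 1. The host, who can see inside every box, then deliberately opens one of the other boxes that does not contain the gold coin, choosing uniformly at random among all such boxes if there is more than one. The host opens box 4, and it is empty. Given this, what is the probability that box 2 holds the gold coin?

6/19

Condition on the true location of the gold coin.
If it is in box 1 (prior 5/13): the host has 3 equally likely choices, so probability 1/3; weight (5/13)·(1/3) = 5/39.
If it is in box 2 (prior 2/13): the host has 2 equally likely choices, so probability 1/2; weight (2/13)·(1/2) = 1/13.
If it is in box 3 (prior 1/13): the host has 2 equally likely choices, so probability 1/2; weight (1/13)·(1/2) = 1/26.
If it is in box 4 (prior 5/13): the host opened box 4, so this case is ruled out; weight (5/13)·0 = 0.
The weights sum to 19/78.
So P(the gold coin in box 2 | the host opened box 4) = (1/13) / (19/78) = 6/19.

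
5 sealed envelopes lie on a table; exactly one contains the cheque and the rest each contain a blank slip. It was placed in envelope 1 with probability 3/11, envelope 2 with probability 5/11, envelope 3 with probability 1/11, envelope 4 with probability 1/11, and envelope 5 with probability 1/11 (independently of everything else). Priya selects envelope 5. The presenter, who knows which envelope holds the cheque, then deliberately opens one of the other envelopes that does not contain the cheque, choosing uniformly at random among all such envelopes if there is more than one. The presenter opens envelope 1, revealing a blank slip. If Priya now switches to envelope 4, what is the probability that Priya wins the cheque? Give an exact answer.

4/31

Consider each possible location of the cheque in turn.
If it is in envelope 1 (prior 3/11): the presenter opened envelope 1, so this case is ruled out; weight (3/11)·0 = 0.
If it is in envelope 2 (prior 5/11): the presenter has 3 equally likely choices, so probability 1/3; weight (5/11)·(1/3) = 5/33.
If it is in either of envelopes 3 and 4 (prior 1/11 each): the presenter has 3 equally likely choices, so probability 1/3; weight (1/11)·(1/3) = 1/33 each.
If it is in envelope 5 (prior 1/11): the presenter has 4 equally likely choices, so probability 1/4; weight (1/11)·(1/4) = 1/44.
The weights sum to 31/132.
So P(the cheque in envelope 4 | the presenter opened envelope 1) = (1/33) / (31/132) = 4/31.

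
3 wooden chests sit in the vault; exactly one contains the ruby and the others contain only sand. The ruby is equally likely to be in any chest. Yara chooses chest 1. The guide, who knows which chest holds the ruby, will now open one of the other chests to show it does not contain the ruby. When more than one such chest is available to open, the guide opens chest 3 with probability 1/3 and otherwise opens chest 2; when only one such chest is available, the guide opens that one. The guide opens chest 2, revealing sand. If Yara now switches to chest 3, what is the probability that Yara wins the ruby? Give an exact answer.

3/5

Consider each possible location of the ruby in turn.
If it is in chest 1 (prior 1/3): chest 3 is available but not opened, probability 2/3; weight (1/3)·(2/3) = 2/9.
If it is in chest 2 (prior 1/3): the guide opened chest 2, so this case is ruled out; weight (1/3)·0 = 0.
If it is in chest 3 (prior 1/3): only chest 2 is available, probability 1; weight (1/3)·1 = 1/3.
The weights sum to 5/9.
So P(the ruby in chest 3 | the guide opened chest 2) = (1/3) / (5/9) = 3/5.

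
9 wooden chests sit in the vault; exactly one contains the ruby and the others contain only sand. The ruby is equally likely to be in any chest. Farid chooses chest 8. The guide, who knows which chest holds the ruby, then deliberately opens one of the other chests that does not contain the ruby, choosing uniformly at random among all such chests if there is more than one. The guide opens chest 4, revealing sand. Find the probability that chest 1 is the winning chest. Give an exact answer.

Condition on the true location of the ruby.
If it is in any of chests 1, 2, 3, 5, 6, 7, and 9 (prior 1/9 each): the guide has 7 equally likely choices, so probability 1/7; weight (1/9)·(1/7) = 1/63 each.
If it is in chest 4 (prior 1/9): the guide opened chest 4, so this case is ruled out; weight (1/9)·0 = 0.
If it is in chest 8 (prior 1/9): the guide has 8 equally likely choices, so probability 1/8; weight (1/9)·(1/8) = 1/72.
The weights sum to 1/8.
So P(the ruby in chest 1 | the guide opened chest 4) = (1/63) / (1/8) = 8/63.

8/63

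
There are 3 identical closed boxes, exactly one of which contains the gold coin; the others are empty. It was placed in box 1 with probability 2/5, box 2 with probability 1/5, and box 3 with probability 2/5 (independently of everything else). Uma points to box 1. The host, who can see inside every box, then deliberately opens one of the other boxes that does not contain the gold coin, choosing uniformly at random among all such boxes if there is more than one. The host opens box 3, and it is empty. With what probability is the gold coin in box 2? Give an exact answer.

Condition on the true location of the gold coin.
If it is in box 1 (prior 2/5): the host has 2 equally likely choices, so probability 1/2; weight (2/5)·(1/2) = 1/5.
If it is in box 2 (prior 1/5): the host has no choice, probability 1; weight (1/5)·1 = 1/5.
If it is in box 3 (prior 2/5): the host opened box 3, so this case is ruled out; weight (2/5)·0 = 0.
The weights sum to 2/5.
So P(the gold coin in box 2 | the host opened box 3) = (1/5) / (2/5) = 1/2.

1/2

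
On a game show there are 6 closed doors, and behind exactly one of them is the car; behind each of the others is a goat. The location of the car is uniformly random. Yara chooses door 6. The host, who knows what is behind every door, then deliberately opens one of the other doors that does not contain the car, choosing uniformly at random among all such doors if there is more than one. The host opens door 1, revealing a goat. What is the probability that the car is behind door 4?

Condition on the true location of the car.
If it is behind door 1 (prior 1/6): the host opened door 1, so this case is ruled out; weight (1/6)·0 = 0.
If it is behind any of doors 2, 3, 4, and 5 (prior 1/6 each): the host has 4 equally likely choices, so probability 1/4; weight (1/6)·(1/4) = 1/24 each.
If it is behind door 6 (prior 1/6): the host has 5 equally likely choices, so probability 1/5; weight (1/6)·(1/5) = 1/30.
The weights sum to 1/5.
So P(the car behind door 4 | the host opened door 1) = (1/24) / (1/5) = 5/24.

5/24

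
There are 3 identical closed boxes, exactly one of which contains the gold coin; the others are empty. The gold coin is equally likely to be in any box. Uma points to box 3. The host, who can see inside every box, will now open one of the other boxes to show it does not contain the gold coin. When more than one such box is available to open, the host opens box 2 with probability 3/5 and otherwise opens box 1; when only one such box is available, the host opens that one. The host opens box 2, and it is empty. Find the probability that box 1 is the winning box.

5/8

Condition on the true location of the gold coin.
If it is in box 1 (prior 1/3): only box 2 is available, probability 1; weight (1/3)·1 = 1/3.
If it is in box 2 (prior 1/3): the host opened box 2, so this case is ruled out; weight (1/3)·0 = 0.
If it is in box 3 (prior 1/3): box 2 is available, opened with probability 3/5; weight (1/3)·(3/5) = 1/5.
The weights sum to 8/15.
So P(the gold coin in box 1 | the host opened box 2) = (1/3) / (8/15) = 5/8.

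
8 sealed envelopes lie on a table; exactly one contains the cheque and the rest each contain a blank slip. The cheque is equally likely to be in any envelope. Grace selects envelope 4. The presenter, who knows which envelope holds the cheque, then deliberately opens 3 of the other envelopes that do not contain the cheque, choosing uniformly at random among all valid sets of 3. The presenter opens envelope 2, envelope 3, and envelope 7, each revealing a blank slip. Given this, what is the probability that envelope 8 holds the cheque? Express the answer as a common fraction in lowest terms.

Apply Bayes' rule, conditioning on where the cheque actually is.
If it is in any of envelopes 1, 5, 6, and 8 (prior 1/8 each): the presenter has 20 equally likely choices, so probability 1/20; weight (1/8)·(1/20) = 1/160 each.
If it is in any of envelopes 2, 3, and 7 (prior 1/8 each): that envelope was opened and seen not to hold the prize — ruled out; weight (1/8)·0 = 0 each.
If it is in envelope 4 (prior 1/8): the presenter has 35 equally likely choices, so probability 1/35; weight (1/8)·(1/35) = 1/280.
The weights sum to 1/35.
So P(the cheque in envelope 8 | the presenter opened envelope 2, envelope 3, and envelope 7) = (1/160) / (1/35) = 7/32.

7/32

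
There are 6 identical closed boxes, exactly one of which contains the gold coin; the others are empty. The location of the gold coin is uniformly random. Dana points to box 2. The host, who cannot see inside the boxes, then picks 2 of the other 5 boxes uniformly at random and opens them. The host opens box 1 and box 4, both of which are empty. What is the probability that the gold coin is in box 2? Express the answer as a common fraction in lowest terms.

1/4

Because the host chose which boxes to open without knowing where the gold coin is, the choice is independent of the prize location. Learning that none of the 2 opened boxes holds the gold coin simply rules out those 2 locations and leaves the remaining 4 boxes still equally likely by symmetry.
So P(the gold coin in box 2) = 1/4.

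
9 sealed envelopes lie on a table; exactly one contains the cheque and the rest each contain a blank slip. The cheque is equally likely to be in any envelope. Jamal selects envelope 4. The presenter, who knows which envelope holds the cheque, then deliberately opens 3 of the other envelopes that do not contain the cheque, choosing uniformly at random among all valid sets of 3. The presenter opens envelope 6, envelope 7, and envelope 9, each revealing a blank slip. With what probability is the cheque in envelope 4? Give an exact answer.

Apply Bayes' rule, conditioning on where the cheque actually is.
If it is in any of envelopes 1, 2, 3, 5, and 8 (prior 1/9 each): the presenter has 35 equally likely choices, so probability 1/35; weight (1/9)·(1/35) = 1/315 each.
If it is in envelope 4 (prior 1/9): the presenter has 56 equally likely choices, so probability 1/56; weight (1/9)·(1/56) = 1/504.
If it is in any of envelopes 6, 7, and 9 (prior 1/9 each): that envelope was opened and seen not to hold the prize — ruled out; weight (1/9)·0 = 0 each.
The weights sum to 1/56.
So P(the cheque in envelope 4 | the presenter opened envelope 6, envelope 7, and envelope 9) = (1/504) / (1/56) = 1/9.

1/9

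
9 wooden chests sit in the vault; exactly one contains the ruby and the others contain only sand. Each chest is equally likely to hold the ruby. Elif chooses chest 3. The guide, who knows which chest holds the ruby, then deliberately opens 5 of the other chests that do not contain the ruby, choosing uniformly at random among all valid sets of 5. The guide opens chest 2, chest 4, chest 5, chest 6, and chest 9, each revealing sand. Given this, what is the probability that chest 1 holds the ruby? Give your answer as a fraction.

8/27

Consider each possible location of the ruby in turn.
If it is in any of chests 1, 7, and 8 (prior 1/9 each): the guide has 21 equally likely choices, so probability 1/21; weight (1/9)·(1/21) = 1/189 each.
If it is in any of chests 2, 4, 5, 6, and 9 (prior 1/9 each): that chest was opened and seen not to hold the prize — ruled out; weight (1/9)·0 = 0 each.
If it is in chest 3 (prior 1/9): the guide has 56 equally likely choices, so probability 1/56; weight (1/9)·(1/56) = 1/504.
The weights sum to 1/56.
So P(the ruby in chest 1 | the guide opened chest 2, chest 4, chest 5, chest 6, and chest 9) = (1/189) / (1/56) = 8/27.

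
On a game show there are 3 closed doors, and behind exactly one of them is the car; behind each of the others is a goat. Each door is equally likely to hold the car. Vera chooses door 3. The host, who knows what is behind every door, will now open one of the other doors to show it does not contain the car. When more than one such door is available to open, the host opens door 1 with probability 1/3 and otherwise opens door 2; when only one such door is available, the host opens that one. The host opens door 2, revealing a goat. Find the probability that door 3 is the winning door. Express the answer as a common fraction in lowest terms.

Condition on the true location of the car.
If it is behind door 1 (prior 1/3): only door 2 is available, probability 1; weight (1/3)·1 = 1/3.
If it is behind door 2 (prior 1/3): the host opened door 2, so this case is ruled out; weight (1/3)·0 = 0.
If it is behind door 3 (prior 1/3): door 1 is available but not opened, probability 2/3; weight (1/3)·(2/3) = 2/9.
The weights sum to 5/9.
So P(the car behind door 3 | the host opened door 2) = (2/9) / (5/9) = 2/5.

2/5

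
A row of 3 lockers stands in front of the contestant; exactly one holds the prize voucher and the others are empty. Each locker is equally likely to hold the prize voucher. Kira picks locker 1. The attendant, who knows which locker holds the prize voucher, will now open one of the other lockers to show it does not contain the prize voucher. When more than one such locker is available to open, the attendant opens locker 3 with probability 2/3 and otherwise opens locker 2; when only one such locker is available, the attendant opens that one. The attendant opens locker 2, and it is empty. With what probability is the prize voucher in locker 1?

1/4

Apply Bayes' rule, conditioning on where the prize voucher actually is.
If it is in locker 1 (prior 1/3): locker 3 is available but not opened, probability 1/3; weight (1/3)·(1/3) = 1/9.
If it is in locker 2 (prior 1/3): the attendant opened locker 2, so this case is ruled out; weight (1/3)·0 = 0.
If it is in locker 3 (prior 1/3): only locker 2 is available, probability 1; weight (1/3)·1 = 1/3.
The weights sum to 4/9.
So P(the prize voucher in locker 1 | the attendant opened locker 2) = (1/9) / (4/9) = 1/4.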